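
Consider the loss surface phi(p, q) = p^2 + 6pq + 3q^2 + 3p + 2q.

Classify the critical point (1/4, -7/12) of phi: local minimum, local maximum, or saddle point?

saddle point

The Hessian of phi is constant: H = [[2, 6], [6, 6]].
det(H) = 2·6 − 6² = -24.
Since det(H) < 0, H is indefinite and the critical point is a saddle point.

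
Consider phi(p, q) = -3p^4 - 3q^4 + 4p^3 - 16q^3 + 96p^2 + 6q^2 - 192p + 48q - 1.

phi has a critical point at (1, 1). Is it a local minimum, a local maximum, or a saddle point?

saddle point

The mixed partial ∂²phi/∂p∂q is 0, so the Hessian at any point is diag(phi_pp, phi_qq) = diag(12(-3p^2 + 2p + 16), 12(-3q^2 - 8q + 1)).
At (1, 1): H = diag(180, -120).
The eigenvalues have opposite signs, so H is indefinite: a saddle point.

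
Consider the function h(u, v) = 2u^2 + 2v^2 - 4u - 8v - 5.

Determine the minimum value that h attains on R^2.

h(u,v) separates as P(u) + Q(v) − 5, so its minimum is min P + min Q − 5.
P'(u) = 4u - 4 vanishes at u ∈ {1}; Q'(v) = 4v - 8 vanishes at v ∈ {2}.
Local minima of P (where P''>0): P(1)=-2. Local minima of Q: Q(2)=-8.
So the global minimum of h is P(1) + Q(2) − 5 = -2 − 8 − 5 = -15, attained at (1, 2).

-15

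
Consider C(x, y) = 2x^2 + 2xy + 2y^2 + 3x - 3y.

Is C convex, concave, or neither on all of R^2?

C is quadratic, so its Hessian is the constant matrix H = [[4, 2], [2, 4]].
det(H) = 12, tr(H) = 8.
det(H) > 0 and tr(H) > 0, so H is positive definite everywhere: convex.

convex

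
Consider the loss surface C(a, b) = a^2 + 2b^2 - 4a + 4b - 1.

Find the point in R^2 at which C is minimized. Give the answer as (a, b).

C(a,b) separates as P(a) + Q(b) − 1, so its minimum is min P + min Q − 1.
P'(a) = 2a - 4 vanishes at a ∈ {2}; Q'(b) = 4b + 4 vanishes at b ∈ {-1}.
Local minima of P (where P''>0): P(2)=-4. Local minima of Q: Q(-1)=-2.
So the global minimum of C is P(2) + Q(-1) − 1 = -4 − 2 − 1 = -7, attained at (2, -1).

(2, -1)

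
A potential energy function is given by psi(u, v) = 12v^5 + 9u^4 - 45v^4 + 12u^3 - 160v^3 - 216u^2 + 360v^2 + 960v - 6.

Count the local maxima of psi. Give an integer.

2

psi separates as a function of u plus a function of v, so ∇psi=0 decouples.
∂psi/∂u = 36u(u - 3)(u + 4) = 0 at u ∈ {-4, 0, 3}; ∂psi/∂v = 60(v - 4)(v - 2)(v + 1)(v + 2) = 0 at v ∈ {-2, -1, 2, 4}.
The Hessian is diagonal: diag(psi_uu, psi_vv). Second derivatives: psi_uu(-4)=1008, psi_uu(0)=-432, psi_uu(3)=756; psi_vv(-2)=-1440, psi_vv(-1)=900, psi_vv(2)=-1440, psi_vv(4)=3600.
Local maxima occur where both diagonal entries negative: (0, -2), (0, 2). Count: 2.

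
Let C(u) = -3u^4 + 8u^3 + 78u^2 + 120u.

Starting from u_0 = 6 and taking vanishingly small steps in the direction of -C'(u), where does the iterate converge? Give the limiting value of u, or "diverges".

C'(u) = -12(u - 5)(u + 1)(u + 2), so C'(6) = -672.
Gradient descent moves in the -C' direction, i.e. u is increasing.
There is no critical point above u=6, and C' keeps the same sign, so the iterate runs off to +∞.

diverges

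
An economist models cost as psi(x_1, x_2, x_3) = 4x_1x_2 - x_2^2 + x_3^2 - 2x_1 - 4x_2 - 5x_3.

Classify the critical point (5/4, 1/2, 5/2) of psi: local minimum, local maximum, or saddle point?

The Hessian is constant: H = [[0, 4, 0], [4, -2, 0], [0, 0, 2]].
Leading principal minors: Δ₁ = 0, Δ₂ = -16, Δ₃ = -32.
The minors fit neither the all-positive nor the alternating-sign pattern, so H is indefinite: a saddle point.

saddle point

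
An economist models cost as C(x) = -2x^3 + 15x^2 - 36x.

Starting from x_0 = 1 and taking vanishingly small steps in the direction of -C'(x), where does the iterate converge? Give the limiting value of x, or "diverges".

C'(x) = -6(x - 3)(x - 2), so C'(1) = -12.
Gradient descent moves in the -C' direction, i.e. x is increasing.
The nearest critical point in that direction is x = 2, where C'' = 6 > 0 (a local minimum). The iterate converges there.

2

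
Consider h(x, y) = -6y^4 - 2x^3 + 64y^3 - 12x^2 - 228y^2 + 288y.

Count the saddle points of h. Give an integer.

3

h separates as a function of x plus a function of y, so ∇h=0 decouples.
∂h/∂x = -6x(x + 4) = 0 at x ∈ {-4, 0}; ∂h/∂y = -24(y - 4)(y - 3)(y - 1) = 0 at y ∈ {1, 3, 4}.
The Hessian is diagonal: diag(h_xx, h_yy). Second derivatives: h_xx(-4)=24, h_xx(0)=-24; h_yy(1)=-144, h_yy(3)=48, h_yy(4)=-72.
Saddle points occur where the two diagonal entries have opposite signs: (-4, 1), (-4, 4), (0, 3). Count: 3.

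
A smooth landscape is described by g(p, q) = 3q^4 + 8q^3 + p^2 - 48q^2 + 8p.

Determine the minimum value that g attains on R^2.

g(p,q) separates as A(p) + B(q), so its minimum is min A + min B.
A'(p) = 2p + 8 vanishes at p ∈ {-4}; B'(q) = 12q(q - 2)(q + 4) vanishes at q ∈ {-4, 0, 2}.
Local minima of A (where A''>0): A(-4)=-16. Local minima of B: B(-4)=-512, B(2)=-80.
So the global minimum of g is A(-4) + B(-4) = -16 − 512 = -528, attained at (-4, -4).

-528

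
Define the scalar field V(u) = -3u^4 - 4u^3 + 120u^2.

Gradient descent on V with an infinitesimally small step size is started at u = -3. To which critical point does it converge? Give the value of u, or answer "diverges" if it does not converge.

0

V'(u) = -12u(u - 4)(u + 5), so V'(-3) = -504.
Gradient descent moves in the -V' direction, i.e. u is increasing.
The nearest critical point in that direction is u = 0, where V'' = 240 > 0 (a local minimum). The iterate converges there.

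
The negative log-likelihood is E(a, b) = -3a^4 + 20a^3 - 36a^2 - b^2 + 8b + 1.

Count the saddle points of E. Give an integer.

E separates as a function of a plus a function of b, so ∇E=0 decouples.
∂E/∂a = -12a(a - 3)(a - 2) = 0 at a ∈ {0, 2, 3}; ∂E/∂b = -2(b - 4) = 0 at b ∈ {4}.
The Hessian is diagonal: diag(E_aa, E_bb). Second derivatives: E_aa(0)=-72, E_aa(2)=24, E_aa(3)=-36; E_bb(4)=-2.
Saddle points occur where the two diagonal entries have opposite signs: (2, 4). Count: 1.

1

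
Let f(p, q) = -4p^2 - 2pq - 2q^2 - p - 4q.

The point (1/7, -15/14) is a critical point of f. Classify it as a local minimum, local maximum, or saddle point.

local maximum

The Hessian of f is constant: H = [[-8, -2], [-2, -4]].
det(H) = (-8)·(-4) − (-2)² = 28.
det(H) > 0 and tr(H) = -12 < 0, so H is negative definite and the point is a local maximum.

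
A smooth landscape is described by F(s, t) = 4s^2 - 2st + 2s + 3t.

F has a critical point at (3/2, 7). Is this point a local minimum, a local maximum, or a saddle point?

saddle point

The Hessian of F is constant: H = [[8, -2], [-2, 0]].
det(H) = 8·0 − (-2)² = -4.
Since det(H) < 0, H is indefinite and the critical point is a saddle point.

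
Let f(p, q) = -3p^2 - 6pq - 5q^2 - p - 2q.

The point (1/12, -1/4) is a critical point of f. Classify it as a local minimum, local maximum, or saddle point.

local maximum

The Hessian of f is constant: H = [[-6, -6], [-6, -10]].
det(H) = (-6)·(-10) − (-6)² = 24.
det(H) > 0 and tr(H) = -16 < 0, so H is negative definite and the point is a local maximum.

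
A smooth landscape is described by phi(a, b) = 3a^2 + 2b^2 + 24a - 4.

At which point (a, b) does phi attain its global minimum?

phi(a,b) separates as P(a) + Q(b) − 4, so its minimum is min P + min Q − 4.
P'(a) = 6a + 24 vanishes at a ∈ {-4}; Q'(b) = 4b vanishes at b ∈ {0}.
Local minima of P (where P''>0): P(-4)=-48. Local minima of Q: Q(0)=0.
So the global minimum of phi is P(-4) + Q(0) − 4 = -48 + 0 − 4 = -52, attained at (-4, 0).

(-4, 0)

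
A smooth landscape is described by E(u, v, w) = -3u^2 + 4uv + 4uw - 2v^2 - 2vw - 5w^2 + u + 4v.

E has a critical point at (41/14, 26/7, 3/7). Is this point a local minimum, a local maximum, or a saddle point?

local maximum

The Hessian is constant: H = [[-6, 4, 4], [4, -4, -2], [4, -2, -10]].
Leading principal minors: Δ₁ = -6, Δ₂ = 8, Δ₃ = -56.
The minors alternate sign starting negative (−, +, −), so H is negative definite: a local maximum.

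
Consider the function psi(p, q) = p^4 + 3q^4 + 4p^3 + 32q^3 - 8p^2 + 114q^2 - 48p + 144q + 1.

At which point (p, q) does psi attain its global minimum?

psi(p,q) separates as A(p) + B(q) + 1, so its minimum is min A + min B + 1.
A'(p) = 4(p - 2)(p + 2)(p + 3) vanishes at p ∈ {-3, -2, 2}; B'(q) = 12(q + 1)(q + 3)(q + 4) vanishes at q ∈ {-4, -3, -1}.
Local minima of A (where A''>0): A(-3)=45, A(2)=-80. Local minima of B: B(-4)=-32, B(-1)=-59.
So the global minimum of psi is A(2) + B(-1) + 1 = -80 − 59 + 1 = -138, attained at (2, -1).

(2, -1)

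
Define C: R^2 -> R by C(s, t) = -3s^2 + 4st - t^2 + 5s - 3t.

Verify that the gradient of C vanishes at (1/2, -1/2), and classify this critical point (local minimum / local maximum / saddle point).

saddle point

∇C = (-6s + 4t + 5, 4s - 2t - 3); substituting (1/2, -1/2) gives ∇C = (0, 0), so (1/2, -1/2) is indeed a critical point.
The Hessian of C is constant: H = [[-6, 4], [4, -2]].
det(H) = (-6)·(-2) − 4² = -4.
Since det(H) < 0, H is indefinite and the critical point is a saddle point.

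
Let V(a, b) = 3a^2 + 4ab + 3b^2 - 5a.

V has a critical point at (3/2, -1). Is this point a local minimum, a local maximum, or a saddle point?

The Hessian of V is constant: H = [[6, 4], [4, 6]].
det(H) = 6·6 − 4² = 20.
det(H) > 0 and tr(H) = 12 > 0, so H is positive definite and the point is a local minimum.

local minimum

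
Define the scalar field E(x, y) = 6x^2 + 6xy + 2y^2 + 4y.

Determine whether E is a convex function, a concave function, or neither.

convex

E is quadratic, so its Hessian is the constant matrix H = [[12, 6], [6, 4]].
det(H) = 12, tr(H) = 16.
det(H) > 0 and tr(H) > 0, so H is positive definite everywhere: convex.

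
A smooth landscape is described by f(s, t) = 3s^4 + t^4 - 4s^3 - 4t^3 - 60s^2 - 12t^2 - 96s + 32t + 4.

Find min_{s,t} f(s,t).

-892

f(s,t) separates as P(s) + Q(t) + 4, so its minimum is min P + min Q + 4.
P'(s) = 12(s - 4)(s + 1)(s + 2) vanishes at s ∈ {-2, -1, 4}; Q'(t) = 4(t - 4)(t - 1)(t + 2) vanishes at t ∈ {-2, 1, 4}.
Local minima of P (where P''>0): P(-2)=32, P(4)=-832. Local minima of Q: Q(-2)=-64, Q(4)=-64.
So the global minimum of f is P(4) + Q(-2) + 4 = -832 − 64 + 4 = -892, attained at (4, -2).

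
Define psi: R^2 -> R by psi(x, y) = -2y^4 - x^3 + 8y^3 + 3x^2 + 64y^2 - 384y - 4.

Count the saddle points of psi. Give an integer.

3

psi separates as a function of x plus a function of y, so ∇psi=0 decouples.
∂psi/∂x = -3x(x - 2) = 0 at x ∈ {0, 2}; ∂psi/∂y = -8(y - 4)(y - 3)(y + 4) = 0 at y ∈ {-4, 3, 4}.
The Hessian is diagonal: diag(psi_xx, psi_yy). Second derivatives: psi_xx(0)=6, psi_xx(2)=-6; psi_yy(-4)=-448, psi_yy(3)=56, psi_yy(4)=-64.
Saddle points occur where the two diagonal entries have opposite signs: (0, -4), (0, 4), (2, 3). Count: 3.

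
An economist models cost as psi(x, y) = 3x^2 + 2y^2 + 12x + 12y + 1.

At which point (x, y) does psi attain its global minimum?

(-2, -3)

psi(x,y) separates as P(x) + Q(y) + 1, so its minimum is min P + min Q + 1.
P'(x) = 6x + 12 vanishes at x ∈ {-2}; Q'(y) = 4y + 12 vanishes at y ∈ {-3}.
Local minima of P (where P''>0): P(-2)=-12. Local minima of Q: Q(-3)=-18.
So the global minimum of psi is P(-2) + Q(-3) + 1 = -12 − 18 + 1 = -29, attained at (-2, -3).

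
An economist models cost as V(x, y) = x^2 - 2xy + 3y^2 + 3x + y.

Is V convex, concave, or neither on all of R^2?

convex

V is quadratic, so its Hessian is the constant matrix H = [[2, -2], [-2, 6]].
det(H) = 8, tr(H) = 8.
det(H) > 0 and tr(H) > 0, so H is positive definite everywhere: convex.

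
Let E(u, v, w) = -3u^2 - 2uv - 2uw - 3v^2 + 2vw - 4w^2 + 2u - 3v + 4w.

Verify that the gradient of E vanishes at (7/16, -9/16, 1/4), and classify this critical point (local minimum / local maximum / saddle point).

local maximum

∇E = (-6u - 2v - 2w + 2, -2u - 6v + 2w - 3, -2u + 2v - 8w + 4); substituting (7/16, -9/16, 1/4) gives ∇E = (0, 0, 0), so (7/16, -9/16, 1/4) is indeed a critical point.
The Hessian is constant: H = [[-6, -2, -2], [-2, -6, 2], [-2, 2, -8]].
Leading principal minors: Δ₁ = -6, Δ₂ = 32, Δ₃ = -192.
The minors alternate sign starting negative (−, +, −), so H is negative definite: a local maximum.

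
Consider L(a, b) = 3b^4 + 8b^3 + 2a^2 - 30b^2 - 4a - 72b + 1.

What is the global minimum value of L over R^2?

-153

L(a,b) separates as P(a) + Q(b) + 1, so its minimum is min P + min Q + 1.
P'(a) = 4a - 4 vanishes at a ∈ {1}; Q'(b) = 12(b - 2)(b + 1)(b + 3) vanishes at b ∈ {-3, -1, 2}.
Local minima of P (where P''>0): P(1)=-2. Local minima of Q: Q(-3)=-27, Q(2)=-152.
So the global minimum of L is P(1) + Q(2) + 1 = -2 − 152 + 1 = -153, attained at (1, 2).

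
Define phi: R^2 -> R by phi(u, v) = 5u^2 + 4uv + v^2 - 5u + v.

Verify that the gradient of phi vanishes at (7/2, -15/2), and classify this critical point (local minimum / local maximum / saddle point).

local minimum

∇phi = (10u + 4v - 5, 4u + 2v + 1); substituting (7/2, -15/2) gives ∇phi = (0, 0), so (7/2, -15/2) is indeed a critical point.
The Hessian of phi is constant: H = [[10, 4], [4, 2]].
det(H) = 10·2 − 4² = 4.
det(H) > 0 and tr(H) = 12 > 0, so H is positive definite and the point is a local minimum.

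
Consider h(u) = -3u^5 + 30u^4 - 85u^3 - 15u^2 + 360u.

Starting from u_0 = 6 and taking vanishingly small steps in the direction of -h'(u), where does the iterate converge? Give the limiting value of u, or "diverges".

h'(u) = -15(u - 4)(u - 3)(u - 2)(u + 1), so h'(6) = -2520.
Gradient descent moves in the -h' direction, i.e. u is increasing.
There is no critical point above u=6, and h' keeps the same sign, so the iterate runs off to +∞.

diverges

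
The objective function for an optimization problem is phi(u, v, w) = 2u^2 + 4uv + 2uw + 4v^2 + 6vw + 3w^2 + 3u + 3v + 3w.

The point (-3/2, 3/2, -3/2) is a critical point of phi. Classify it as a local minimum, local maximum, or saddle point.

local minimum

The Hessian is constant: H = [[4, 4, 2], [4, 8, 6], [2, 6, 6]].
Leading principal minors: Δ₁ = 4, Δ₂ = 16, Δ₃ = 16.
All leading minors are positive, so H is positive definite: a local minimum.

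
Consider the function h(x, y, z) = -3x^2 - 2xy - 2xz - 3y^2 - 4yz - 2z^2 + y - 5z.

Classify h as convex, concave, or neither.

h is quadratic, so its Hessian is the constant matrix H = [[-6, -2, -2], [-2, -6, -4], [-2, -4, -4]].
Leading principal minors: -6, 32, -40.
Signs alternate −, +, − ⇒ H ≺ 0 ⇒ concave.

concave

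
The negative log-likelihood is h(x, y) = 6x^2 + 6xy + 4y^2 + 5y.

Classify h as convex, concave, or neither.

h is quadratic, so its Hessian is the constant matrix H = [[12, 6], [6, 8]].
det(H) = 60, tr(H) = 20.
det(H) > 0 and tr(H) > 0, so H is positive definite everywhere: convex.

convex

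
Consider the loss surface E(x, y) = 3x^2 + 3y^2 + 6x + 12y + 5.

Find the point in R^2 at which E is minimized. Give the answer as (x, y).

(-1, -2)

E(x,y) separates as P(x) + Q(y) + 5, so its minimum is min P + min Q + 5.
P'(x) = 6x + 6 vanishes at x ∈ {-1}; Q'(y) = 6y + 12 vanishes at y ∈ {-2}.
Local minima of P (where P''>0): P(-1)=-3. Local minima of Q: Q(-2)=-12.
So the global minimum of E is P(-1) + Q(-2) + 5 = -3 − 12 + 5 = -10, attained at (-1, -2).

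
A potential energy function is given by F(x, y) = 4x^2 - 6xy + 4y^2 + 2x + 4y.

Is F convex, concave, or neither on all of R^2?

F is quadratic, so its Hessian is the constant matrix H = [[8, -6], [-6, 8]].
det(H) = 28, tr(H) = 16.
det(H) > 0 and tr(H) > 0, so H is positive definite everywhere: convex.

convex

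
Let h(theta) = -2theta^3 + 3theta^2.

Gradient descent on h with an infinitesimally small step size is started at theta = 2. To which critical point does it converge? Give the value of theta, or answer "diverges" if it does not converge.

h'(theta) = -6theta(theta - 1), so h'(2) = -12.
Gradient descent moves in the -h' direction, i.e. theta is increasing.
There is no critical point above theta=2, and h' keeps the same sign, so the iterate runs off to +∞.

diverges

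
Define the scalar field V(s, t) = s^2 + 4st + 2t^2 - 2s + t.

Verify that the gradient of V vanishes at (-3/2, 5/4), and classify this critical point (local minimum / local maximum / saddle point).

∇V = (2s + 4t - 2, 4s + 4t + 1); substituting (-3/2, 5/4) gives ∇V = (0, 0), so (-3/2, 5/4) is indeed a critical point.
The Hessian of V is constant: H = [[2, 4], [4, 4]].
det(H) = 2·4 − 4² = -8.
Since det(H) < 0, H is indefinite and the critical point is a saddle point.

saddle point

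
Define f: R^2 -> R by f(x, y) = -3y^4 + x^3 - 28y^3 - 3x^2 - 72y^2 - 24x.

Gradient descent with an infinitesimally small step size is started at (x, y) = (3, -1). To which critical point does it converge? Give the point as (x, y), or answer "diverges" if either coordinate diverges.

(4, -3)

f is separable, so gradient descent decouples: x follows -∂f/∂x, y follows -∂f/∂y.
∂f/∂x = 3(x - 4)(x + 2); at x=3 this is -15, so x increases.
∂f/∂y = -12y(y + 3)(y + 4); at y=-1 this is 72, so y decreases.
x converges to its nearest critical value 4 (a local min of the x-part); y converges to -3. The iterate converges to (4, -3).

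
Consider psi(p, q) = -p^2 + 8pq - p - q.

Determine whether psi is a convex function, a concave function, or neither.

neither

psi is quadratic, so its Hessian is the constant matrix H = [[-2, 8], [8, 0]].
det(H) = -64, tr(H) = -2.
det(H) < 0, so H is indefinite: neither convex nor concave.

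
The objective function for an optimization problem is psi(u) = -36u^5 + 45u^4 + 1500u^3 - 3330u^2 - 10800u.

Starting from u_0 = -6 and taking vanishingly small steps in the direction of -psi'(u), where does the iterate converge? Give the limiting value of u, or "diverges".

-5

psi'(u) = -180(u - 4)(u - 3)(u + 1)(u + 5), so psi'(-6) = -81000.
Gradient descent moves in the -psi' direction, i.e. u is increasing.
The nearest critical point in that direction is u = -5, where psi'' = 51840 > 0 (a local minimum). The iterate converges there.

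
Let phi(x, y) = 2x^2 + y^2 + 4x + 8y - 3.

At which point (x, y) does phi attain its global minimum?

(-1, -4)

phi(x,y) separates as P(x) + Q(y) − 3, so its minimum is min P + min Q − 3.
P'(x) = 4x + 4 vanishes at x ∈ {-1}; Q'(y) = 2y + 8 vanishes at y ∈ {-4}.
Local minima of P (where P''>0): P(-1)=-2. Local minima of Q: Q(-4)=-16.
So the global minimum of phi is P(-1) + Q(-4) − 3 = -2 − 16 − 3 = -21, attained at (-1, -4).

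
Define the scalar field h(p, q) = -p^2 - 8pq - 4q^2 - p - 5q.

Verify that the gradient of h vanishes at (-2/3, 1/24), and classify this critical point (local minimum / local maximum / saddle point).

∇h = (-2p - 8q - 1, -8p - 8q - 5); substituting (-2/3, 1/24) gives ∇h = (0, 0), so (-2/3, 1/24) is indeed a critical point.
The Hessian of h is constant: H = [[-2, -8], [-8, -8]].
det(H) = (-2)·(-8) − (-8)² = -48.
Since det(H) < 0, H is indefinite and the critical point is a saddle point.

saddle point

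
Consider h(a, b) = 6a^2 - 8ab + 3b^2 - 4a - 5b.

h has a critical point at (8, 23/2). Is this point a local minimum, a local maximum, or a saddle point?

local minimum

The Hessian of h is constant: H = [[12, -8], [-8, 6]].
det(H) = 12·6 − (-8)² = 8.
det(H) > 0 and tr(H) = 18 > 0, so H is positive definite and the point is a local minimum.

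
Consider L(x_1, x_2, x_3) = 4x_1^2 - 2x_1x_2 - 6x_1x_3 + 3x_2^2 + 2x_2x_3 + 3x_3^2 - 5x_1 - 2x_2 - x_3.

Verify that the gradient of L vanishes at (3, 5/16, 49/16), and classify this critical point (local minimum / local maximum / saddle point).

∇L = (8x_1 - 2x_2 - 6x_3 - 5, -2x_1 + 6x_2 + 2x_3 - 2, -6x_1 + 2x_2 + 6x_3 - 1); substituting (3, 5/16, 49/16) gives ∇L = (0, 0, 0), so (3, 5/16, 49/16) is indeed a critical point.
The Hessian is constant: H = [[8, -2, -6], [-2, 6, 2], [-6, 2, 6]].
Leading principal minors: Δ₁ = 8, Δ₂ = 44, Δ₃ = 64.
All leading minors are positive, so H is positive definite: a local minimum.

local minimum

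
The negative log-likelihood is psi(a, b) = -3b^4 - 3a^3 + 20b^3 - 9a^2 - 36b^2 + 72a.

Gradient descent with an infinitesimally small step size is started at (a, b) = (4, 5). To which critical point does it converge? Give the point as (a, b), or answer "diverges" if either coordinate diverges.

diverges

psi is separable, so gradient descent decouples: a follows -∂psi/∂a, b follows -∂psi/∂b.
∂psi/∂a = -9(a - 2)(a + 4); at a=4 this is -144, so a increases.
∂psi/∂b = -12b(b - 3)(b - 2); at b=5 this is -360, so b increases.
The a-coordinate has no critical point in that direction and runs off to infinity.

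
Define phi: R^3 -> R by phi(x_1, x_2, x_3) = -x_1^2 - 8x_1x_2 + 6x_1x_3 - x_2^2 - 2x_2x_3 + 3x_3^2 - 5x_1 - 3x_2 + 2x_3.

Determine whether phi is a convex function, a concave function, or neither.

neither

phi is quadratic, so its Hessian is the constant matrix H = [[-2, -8, 6], [-8, -2, -2], [6, -2, 6]].
Leading principal minors: -2, -60, -88.
Neither pattern holds ⇒ H is indefinite ⇒ neither convex nor concave.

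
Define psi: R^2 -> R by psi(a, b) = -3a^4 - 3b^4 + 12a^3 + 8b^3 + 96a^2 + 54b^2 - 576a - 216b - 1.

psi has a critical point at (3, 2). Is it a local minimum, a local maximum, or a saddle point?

local minimum

The mixed partial ∂²psi/∂a∂b is 0, so the Hessian at any point is diag(psi_aa, psi_bb) = diag(12(-3a^2 + 6a + 16), 12(-3b^2 + 4b + 9)).
At (3, 2): H = diag(84, 60).
Both eigenvalues are positive, so H is positive definite: a local minimum.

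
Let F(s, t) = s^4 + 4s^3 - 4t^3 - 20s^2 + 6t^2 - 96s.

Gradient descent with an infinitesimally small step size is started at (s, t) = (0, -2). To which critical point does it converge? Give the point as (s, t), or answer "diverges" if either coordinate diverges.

F is separable, so gradient descent decouples: s follows -∂F/∂s, t follows -∂F/∂t.
∂F/∂s = 4(s - 3)(s + 2)(s + 4); at s=0 this is -96, so s increases.
∂F/∂t = -12t(t - 1); at t=-2 this is -72, so t increases.
s converges to its nearest critical value 3 (a local min of the s-part); t converges to 0. The iterate converges to (3, 0).

(3, 0)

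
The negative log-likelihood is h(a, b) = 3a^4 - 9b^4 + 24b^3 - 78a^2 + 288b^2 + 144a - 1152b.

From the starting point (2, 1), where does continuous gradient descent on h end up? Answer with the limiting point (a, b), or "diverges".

h is separable, so gradient descent decouples: a follows -∂h/∂a, b follows -∂h/∂b.
∂h/∂a = 12(a - 3)(a - 1)(a + 4); at a=2 this is -72, so a increases.
∂h/∂b = -36(b - 4)(b - 2)(b + 4); at b=1 this is -540, so b increases.
a converges to its nearest critical value 3 (a local min of the a-part); b converges to 2. The iterate converges to (3, 2).

(3, 2)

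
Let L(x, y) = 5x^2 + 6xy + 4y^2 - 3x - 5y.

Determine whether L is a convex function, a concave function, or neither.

convex

L is quadratic, so its Hessian is the constant matrix H = [[10, 6], [6, 8]].
det(H) = 44, tr(H) = 18.
det(H) > 0 and tr(H) > 0, so H is positive definite everywhere: convex.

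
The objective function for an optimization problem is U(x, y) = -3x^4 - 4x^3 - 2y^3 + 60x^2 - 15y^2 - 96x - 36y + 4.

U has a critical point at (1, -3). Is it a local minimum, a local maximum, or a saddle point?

local minimum

The mixed partial ∂²U/∂x∂y is 0, so the Hessian at any point is diag(U_xx, U_yy) = diag(12(-3x^2 - 2x + 10), -6(2y + 5)).
At (1, -3): H = diag(60, 6).
Both eigenvalues are positive, so H is positive definite: a local minimum.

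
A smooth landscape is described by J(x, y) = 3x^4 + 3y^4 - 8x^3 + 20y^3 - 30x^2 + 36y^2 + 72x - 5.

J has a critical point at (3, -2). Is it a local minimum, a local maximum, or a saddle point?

saddle point

The mixed partial ∂²J/∂x∂y is 0, so the Hessian at any point is diag(J_xx, J_yy) = diag(12(3x^2 - 4x - 5), 12(3y^2 + 10y + 6)).
At (3, -2): H = diag(120, -24).
The eigenvalues have opposite signs, so H is indefinite: a saddle point.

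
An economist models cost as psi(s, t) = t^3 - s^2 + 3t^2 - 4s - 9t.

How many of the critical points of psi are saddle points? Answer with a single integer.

1

psi separates as a function of s plus a function of t, so ∇psi=0 decouples.
∂psi/∂s = -2(s + 2) = 0 at s ∈ {-2}; ∂psi/∂t = 3(t - 1)(t + 3) = 0 at t ∈ {-3, 1}.
The Hessian is diagonal: diag(psi_ss, psi_tt). Second derivatives: psi_ss(-2)=-2; psi_tt(-3)=-12, psi_tt(1)=12.
Saddle points occur where the two diagonal entries have opposite signs: (-2, 1). Count: 1.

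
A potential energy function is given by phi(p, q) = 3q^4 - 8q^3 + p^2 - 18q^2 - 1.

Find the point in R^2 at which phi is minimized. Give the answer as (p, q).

phi(p,q) separates as A(p) + B(q) − 1, so its minimum is min A + min B − 1.
A'(p) = 2p vanishes at p ∈ {0}; B'(q) = 12q(q - 3)(q + 1) vanishes at q ∈ {-1, 0, 3}.
Local minima of A (where A''>0): A(0)=0. Local minima of B: B(-1)=-7, B(3)=-135.
So the global minimum of phi is A(0) + B(3) − 1 = 0 − 135 − 1 = -136, attained at (0, 3).

(0, 3)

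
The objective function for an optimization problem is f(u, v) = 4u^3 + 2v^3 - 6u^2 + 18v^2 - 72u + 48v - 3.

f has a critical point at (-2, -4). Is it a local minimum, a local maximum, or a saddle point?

The mixed partial ∂²f/∂u∂v is 0, so the Hessian at any point is diag(f_uu, f_vv) = diag(12(2u - 1), 12(v + 3)).
At (-2, -4): H = diag(-60, -12).
Both eigenvalues are negative, so H is negative definite: a local maximum.

local maximum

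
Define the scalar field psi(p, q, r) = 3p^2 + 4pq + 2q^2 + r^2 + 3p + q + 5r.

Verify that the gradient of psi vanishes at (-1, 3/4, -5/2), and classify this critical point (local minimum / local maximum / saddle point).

∇psi = (6p + 4q + 3, 4p + 4q + 1, 2r + 5); substituting (-1, 3/4, -5/2) gives ∇psi = (0, 0, 0), so (-1, 3/4, -5/2) is indeed a critical point.
The Hessian is constant: H = [[6, 4, 0], [4, 4, 0], [0, 0, 2]].
Leading principal minors: Δ₁ = 6, Δ₂ = 8, Δ₃ = 16.
All leading minors are positive, so H is positive definite: a local minimum.

local minimum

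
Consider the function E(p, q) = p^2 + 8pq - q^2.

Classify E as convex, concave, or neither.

E is quadratic, so its Hessian is the constant matrix H = [[2, 8], [8, -2]].
det(H) = -68, tr(H) = 0.
det(H) < 0, so H is indefinite: neither convex nor concave.

neither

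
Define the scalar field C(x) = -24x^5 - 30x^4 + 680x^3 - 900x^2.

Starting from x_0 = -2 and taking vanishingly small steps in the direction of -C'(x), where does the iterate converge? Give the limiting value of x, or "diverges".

-5

C'(x) = -120x(x - 3)(x - 1)(x + 5), so C'(-2) = 10800.
Gradient descent moves in the -C' direction, i.e. x is decreasing.
The nearest critical point in that direction is x = -5, where C'' = 28800 > 0 (a local minimum). The iterate converges there.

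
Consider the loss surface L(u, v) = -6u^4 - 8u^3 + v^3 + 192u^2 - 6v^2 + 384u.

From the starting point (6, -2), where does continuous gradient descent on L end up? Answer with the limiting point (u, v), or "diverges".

diverges

L is separable, so gradient descent decouples: u follows -∂L/∂u, v follows -∂L/∂v.
∂L/∂u = -24(u - 4)(u + 1)(u + 4); at u=6 this is -3360, so u increases.
∂L/∂v = 3v(v - 4); at v=-2 this is 36, so v decreases.
The u-coordinate has no critical point in that direction and runs off to infinity.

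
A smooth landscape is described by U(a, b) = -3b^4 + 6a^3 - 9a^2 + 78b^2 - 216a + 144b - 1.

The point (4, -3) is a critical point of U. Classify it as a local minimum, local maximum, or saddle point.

saddle point

The mixed partial ∂²U/∂a∂b is 0, so the Hessian at any point is diag(U_aa, U_bb) = diag(18(2a - 1), 12(-3b^2 + 13)).
At (4, -3): H = diag(126, -168).
The eigenvalues have opposite signs, so H is indefinite: a saddle point.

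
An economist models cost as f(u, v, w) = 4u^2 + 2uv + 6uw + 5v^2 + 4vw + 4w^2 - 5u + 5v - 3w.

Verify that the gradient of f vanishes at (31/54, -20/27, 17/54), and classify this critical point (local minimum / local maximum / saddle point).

∇f = (8u + 2v + 6w - 5, 2u + 10v + 4w + 5, 6u + 4v + 8w - 3); substituting (31/54, -20/27, 17/54) gives ∇f = (0, 0, 0), so (31/54, -20/27, 17/54) is indeed a critical point.
The Hessian is constant: H = [[8, 2, 6], [2, 10, 4], [6, 4, 8]].
Leading principal minors: Δ₁ = 8, Δ₂ = 76, Δ₃ = 216.
All leading minors are positive, so H is positive definite: a local minimum.

local minimum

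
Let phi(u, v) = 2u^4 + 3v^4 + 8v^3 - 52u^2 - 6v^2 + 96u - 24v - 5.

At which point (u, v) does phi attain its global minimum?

phi(u,v) separates as P(u) + Q(v) − 5, so its minimum is min P + min Q − 5.
P'(u) = 8(u - 3)(u - 1)(u + 4) vanishes at u ∈ {-4, 1, 3}; Q'(v) = 12(v - 1)(v + 1)(v + 2) vanishes at v ∈ {-2, -1, 1}.
Local minima of P (where P''>0): P(-4)=-704, P(3)=-18. Local minima of Q: Q(-2)=8, Q(1)=-19.
So the global minimum of phi is P(-4) + Q(1) − 5 = -704 − 19 − 5 = -728, attained at (-4, 1).

(-4, 1)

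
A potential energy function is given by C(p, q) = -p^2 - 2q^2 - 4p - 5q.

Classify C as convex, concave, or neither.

C is quadratic, so its Hessian is the constant matrix H = [[-2, 0], [0, -4]].
det(H) = 8, tr(H) = -6.
det(H) > 0 and tr(H) < 0, so H is negative definite everywhere: concave.

concave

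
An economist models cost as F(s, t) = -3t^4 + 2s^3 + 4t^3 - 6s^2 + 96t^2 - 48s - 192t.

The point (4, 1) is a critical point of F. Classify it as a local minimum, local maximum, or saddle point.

local minimum

The mixed partial ∂²F/∂s∂t is 0, so the Hessian at any point is diag(F_ss, F_tt) = diag(12(s - 1), 12(-3t^2 + 2t + 16)).
At (4, 1): H = diag(36, 180).
Both eigenvalues are positive, so H is positive definite: a local minimum.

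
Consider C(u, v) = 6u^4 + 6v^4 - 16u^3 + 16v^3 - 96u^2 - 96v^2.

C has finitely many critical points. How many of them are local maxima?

C separates as a function of u plus a function of v, so ∇C=0 decouples.
∂C/∂u = 24u(u - 4)(u + 2) = 0 at u ∈ {-2, 0, 4}; ∂C/∂v = 24v(v - 2)(v + 4) = 0 at v ∈ {-4, 0, 2}.
The Hessian is diagonal: diag(C_uu, C_vv). Second derivatives: C_uu(-2)=288, C_uu(0)=-192, C_uu(4)=576; C_vv(-4)=576, C_vv(0)=-192, C_vv(2)=288.
Local maxima occur where both diagonal entries negative: (0, 0). Count: 1.

1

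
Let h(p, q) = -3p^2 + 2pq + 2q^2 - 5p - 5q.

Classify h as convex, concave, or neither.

neither

h is quadratic, so its Hessian is the constant matrix H = [[-6, 2], [2, 4]].
det(H) = -28, tr(H) = -2.
det(H) < 0, so H is indefinite: neither convex nor concave.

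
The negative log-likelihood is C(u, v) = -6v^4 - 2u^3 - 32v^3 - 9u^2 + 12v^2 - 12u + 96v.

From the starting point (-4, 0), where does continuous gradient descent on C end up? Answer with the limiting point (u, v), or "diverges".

(-2, -1)

C is separable, so gradient descent decouples: u follows -∂C/∂u, v follows -∂C/∂v.
∂C/∂u = -6(u + 1)(u + 2); at u=-4 this is -36, so u increases.
∂C/∂v = -24(v - 1)(v + 1)(v + 4); at v=0 this is 96, so v decreases.
u converges to its nearest critical value -2 (a local min of the u-part); v converges to -1. The iterate converges to (-2, -1).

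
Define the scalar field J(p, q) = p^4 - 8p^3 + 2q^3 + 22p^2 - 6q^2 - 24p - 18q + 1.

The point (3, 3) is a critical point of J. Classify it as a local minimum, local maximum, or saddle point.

local minimum

The mixed partial ∂²J/∂p∂q is 0, so the Hessian at any point is diag(J_pp, J_qq) = diag(4(3p^2 - 12p + 11), 12(q - 1)).
At (3, 3): H = diag(8, 24).
Both eigenvalues are positive, so H is positive definite: a local minimum.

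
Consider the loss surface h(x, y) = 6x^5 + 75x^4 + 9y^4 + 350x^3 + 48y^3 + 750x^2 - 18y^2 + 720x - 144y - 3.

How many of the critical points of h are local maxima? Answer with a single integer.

h separates as a function of x plus a function of y, so ∇h=0 decouples.
∂h/∂x = 30(x + 1)(x + 2)(x + 3)(x + 4) = 0 at x ∈ {-4, -3, -2, -1}; ∂h/∂y = 36(y - 1)(y + 1)(y + 4) = 0 at y ∈ {-4, -1, 1}.
The Hessian is diagonal: diag(h_xx, h_yy). Second derivatives: h_xx(-4)=-180, h_xx(-3)=60, h_xx(-2)=-60, h_xx(-1)=180; h_yy(-4)=540, h_yy(-1)=-216, h_yy(1)=360.
Local maxima occur where both diagonal entries negative: (-4, -1), (-2, -1). Count: 2.

2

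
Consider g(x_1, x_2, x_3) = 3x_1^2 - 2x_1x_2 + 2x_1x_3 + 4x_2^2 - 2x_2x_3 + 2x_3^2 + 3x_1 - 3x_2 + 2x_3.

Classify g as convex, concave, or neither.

g is quadratic, so its Hessian is the constant matrix H = [[6, -2, 2], [-2, 8, -2], [2, -2, 4]].
Leading principal minors: 6, 44, 136.
All positive ⇒ H ≻ 0 ⇒ convex.

convex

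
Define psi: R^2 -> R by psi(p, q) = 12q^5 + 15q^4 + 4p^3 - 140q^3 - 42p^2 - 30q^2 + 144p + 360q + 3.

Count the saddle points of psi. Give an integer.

psi separates as a function of p plus a function of q, so ∇psi=0 decouples.
∂psi/∂p = 12(p - 4)(p - 3) = 0 at p ∈ {3, 4}; ∂psi/∂q = 60(q - 2)(q - 1)(q + 1)(q + 3) = 0 at q ∈ {-3, -1, 1, 2}.
The Hessian is diagonal: diag(psi_pp, psi_qq). Second derivatives: psi_pp(3)=-12, psi_pp(4)=12; psi_qq(-3)=-2400, psi_qq(-1)=720, psi_qq(1)=-480, psi_qq(2)=900.
Saddle points occur where the two diagonal entries have opposite signs: (3, -1), (3, 2), (4, -3), (4, 1). Count: 4.

4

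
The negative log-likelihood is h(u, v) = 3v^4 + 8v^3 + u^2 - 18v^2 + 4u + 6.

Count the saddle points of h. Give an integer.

1

h separates as a function of u plus a function of v, so ∇h=0 decouples.
∂h/∂u = 2(u + 2) = 0 at u ∈ {-2}; ∂h/∂v = 12v(v - 1)(v + 3) = 0 at v ∈ {-3, 0, 1}.
The Hessian is diagonal: diag(h_uu, h_vv). Second derivatives: h_uu(-2)=2; h_vv(-3)=144, h_vv(0)=-36, h_vv(1)=48.
Saddle points occur where the two diagonal entries have opposite signs: (-2, 0). Count: 1.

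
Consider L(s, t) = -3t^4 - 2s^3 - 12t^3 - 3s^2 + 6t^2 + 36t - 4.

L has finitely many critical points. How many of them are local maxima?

2

L separates as a function of s plus a function of t, so ∇L=0 decouples.
∂L/∂s = -6s(s + 1) = 0 at s ∈ {-1, 0}; ∂L/∂t = -12(t - 1)(t + 1)(t + 3) = 0 at t ∈ {-3, -1, 1}.
The Hessian is diagonal: diag(L_ss, L_tt). Second derivatives: L_ss(-1)=6, L_ss(0)=-6; L_tt(-3)=-96, L_tt(-1)=48, L_tt(1)=-96.
Local maxima occur where both diagonal entries negative: (0, -3), (0, 1). Count: 2.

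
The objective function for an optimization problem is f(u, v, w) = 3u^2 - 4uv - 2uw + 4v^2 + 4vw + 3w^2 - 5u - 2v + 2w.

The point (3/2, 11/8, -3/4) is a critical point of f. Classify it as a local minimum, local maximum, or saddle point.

The Hessian is constant: H = [[6, -4, -2], [-4, 8, 4], [-2, 4, 6]].
Leading principal minors: Δ₁ = 6, Δ₂ = 32, Δ₃ = 128.
All leading minors are positive, so H is positive definite: a local minimum.

local minimum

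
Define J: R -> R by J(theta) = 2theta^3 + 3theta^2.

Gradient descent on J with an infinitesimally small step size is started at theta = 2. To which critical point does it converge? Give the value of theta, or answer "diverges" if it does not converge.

J'(theta) = 6theta(theta + 1), so J'(2) = 36.
Gradient descent moves in the -J' direction, i.e. theta is decreasing.
The nearest critical point in that direction is theta = 0, where J'' = 6 > 0 (a local minimum). The iterate converges there.

0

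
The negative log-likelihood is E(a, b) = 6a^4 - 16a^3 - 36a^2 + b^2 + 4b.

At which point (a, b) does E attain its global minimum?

E(a,b) separates as P(a) + Q(b), so its minimum is min P + min Q.
P'(a) = 24a(a - 3)(a + 1) vanishes at a ∈ {-1, 0, 3}; Q'(b) = 2b + 4 vanishes at b ∈ {-2}.
Local minima of P (where P''>0): P(-1)=-14, P(3)=-270. Local minima of Q: Q(-2)=-4.
So the global minimum of E is P(3) + Q(-2) = -270 − 4 = -274, attained at (3, -2).

(3, -2)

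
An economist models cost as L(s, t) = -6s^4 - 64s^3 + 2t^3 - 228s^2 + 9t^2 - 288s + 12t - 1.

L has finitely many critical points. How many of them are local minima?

1

L separates as a function of s plus a function of t, so ∇L=0 decouples.
∂L/∂s = -24(s + 1)(s + 3)(s + 4) = 0 at s ∈ {-4, -3, -1}; ∂L/∂t = 6(t + 1)(t + 2) = 0 at t ∈ {-2, -1}.
The Hessian is diagonal: diag(L_ss, L_tt). Second derivatives: L_ss(-4)=-72, L_ss(-3)=48, L_ss(-1)=-144; L_tt(-2)=-6, L_tt(-1)=6.
Local minima occur where both diagonal entries positive: (-3, -1). Count: 1.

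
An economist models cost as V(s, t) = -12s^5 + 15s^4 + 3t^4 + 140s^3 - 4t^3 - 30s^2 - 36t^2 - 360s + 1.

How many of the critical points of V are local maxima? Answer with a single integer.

2

V separates as a function of s plus a function of t, so ∇V=0 decouples.
∂V/∂s = -60(s - 3)(s - 1)(s + 1)(s + 2) = 0 at s ∈ {-2, -1, 1, 3}; ∂V/∂t = 12t(t - 3)(t + 2) = 0 at t ∈ {-2, 0, 3}.
The Hessian is diagonal: diag(V_ss, V_tt). Second derivatives: V_ss(-2)=900, V_ss(-1)=-480, V_ss(1)=720, V_ss(3)=-2400; V_tt(-2)=120, V_tt(0)=-72, V_tt(3)=180.
Local maxima occur where both diagonal entries negative: (-1, 0), (3, 0). Count: 2.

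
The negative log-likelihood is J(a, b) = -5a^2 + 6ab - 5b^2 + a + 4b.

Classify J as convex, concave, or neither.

concave

J is quadratic, so its Hessian is the constant matrix H = [[-10, 6], [6, -10]].
det(H) = 64, tr(H) = -20.
det(H) > 0 and tr(H) < 0, so H is negative definite everywhere: concave.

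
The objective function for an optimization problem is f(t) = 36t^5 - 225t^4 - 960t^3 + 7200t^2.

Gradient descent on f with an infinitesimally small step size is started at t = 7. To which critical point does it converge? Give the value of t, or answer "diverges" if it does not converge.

5

f'(t) = 180t(t - 5)(t - 4)(t + 4), so f'(7) = 83160.
Gradient descent moves in the -f' direction, i.e. t is decreasing.
The nearest critical point in that direction is t = 5, where f'' = 8100 > 0 (a local minimum). The iterate converges there.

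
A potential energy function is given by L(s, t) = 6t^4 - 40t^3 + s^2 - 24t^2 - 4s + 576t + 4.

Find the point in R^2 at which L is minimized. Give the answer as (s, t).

(2, -2)

L(s,t) separates as P(s) + Q(t) + 4, so its minimum is min P + min Q + 4.
P'(s) = 2s - 4 vanishes at s ∈ {2}; Q'(t) = 24(t - 4)(t - 3)(t + 2) vanishes at t ∈ {-2, 3, 4}.
Local minima of P (where P''>0): P(2)=-4. Local minima of Q: Q(-2)=-832, Q(4)=896.
So the global minimum of L is P(2) + Q(-2) + 4 = -4 − 832 + 4 = -832, attained at (2, -2).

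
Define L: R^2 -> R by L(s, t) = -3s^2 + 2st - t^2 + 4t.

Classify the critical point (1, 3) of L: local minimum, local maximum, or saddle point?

local maximum

The Hessian of L is constant: H = [[-6, 2], [2, -2]].
det(H) = (-6)·(-2) − 2² = 8.
det(H) > 0 and tr(H) = -8 < 0, so H is negative definite and the point is a local maximum.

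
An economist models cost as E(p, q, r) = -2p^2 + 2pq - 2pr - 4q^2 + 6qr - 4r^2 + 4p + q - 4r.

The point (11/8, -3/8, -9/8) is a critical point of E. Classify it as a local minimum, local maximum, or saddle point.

The Hessian is constant: H = [[-4, 2, -2], [2, -8, 6], [-2, 6, -8]].
Leading principal minors: Δ₁ = -4, Δ₂ = 28, Δ₃ = -96.
The minors alternate sign starting negative (−, +, −), so H is negative definite: a local maximum.

local maximum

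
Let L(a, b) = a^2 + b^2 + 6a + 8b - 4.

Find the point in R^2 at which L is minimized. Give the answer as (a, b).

L(a,b) separates as P(a) + Q(b) − 4, so its minimum is min P + min Q − 4.
P'(a) = 2a + 6 vanishes at a ∈ {-3}; Q'(b) = 2b + 8 vanishes at b ∈ {-4}.
Local minima of P (where P''>0): P(-3)=-9. Local minima of Q: Q(-4)=-16.
So the global minimum of L is P(-3) + Q(-4) − 4 = -9 − 16 − 4 = -29, attained at (-3, -4).

(-3, -4)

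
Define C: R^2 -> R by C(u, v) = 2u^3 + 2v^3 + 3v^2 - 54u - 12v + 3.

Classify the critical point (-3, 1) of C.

saddle point

The mixed partial ∂²C/∂u∂v is 0, so the Hessian at any point is diag(C_uu, C_vv) = diag(12u, 6(2v + 1)).
At (-3, 1): H = diag(-36, 18).
The eigenvalues have opposite signs, so H is indefinite: a saddle point.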